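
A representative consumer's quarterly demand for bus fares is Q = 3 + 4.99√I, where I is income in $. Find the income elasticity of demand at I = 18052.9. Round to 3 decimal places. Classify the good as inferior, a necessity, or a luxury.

0.498 (necessity)

At I = 18052.9: Q = 673.462.
dQ/dI = 4.99/(2√I) = 0.0185694 at this income.
η = (dQ/dI)·(I/Q) = 0.0185694 × (18052.9/673.462) = 0.498.
Since 0 < η < 1, the good is a necessity.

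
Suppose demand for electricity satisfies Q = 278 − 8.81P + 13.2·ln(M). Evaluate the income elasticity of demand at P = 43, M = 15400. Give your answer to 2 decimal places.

At P = 43, M = 15400: Q = 26.446.
Holding P constant, ∂Q/∂M = 13.2/M = 0.000857143.
η_M = (∂Q/∂M)·(M/Q) = 0.000857143 × (15400/26.446) = 0.50.

0.50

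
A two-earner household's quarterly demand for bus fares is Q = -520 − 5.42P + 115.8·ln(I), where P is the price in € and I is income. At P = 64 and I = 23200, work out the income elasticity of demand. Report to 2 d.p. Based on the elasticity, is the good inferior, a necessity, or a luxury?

At P = 64, I = 23200: Q = 297.131.
Holding P constant, ∂Q/∂I = 115.8/I = 0.00499138.
η_I = (∂Q/∂I)·(I/Q) = 0.00499138 × (23200/297.131) = 0.39.
Since 0 < η < 1, this is a necessity.

0.39 (necessity)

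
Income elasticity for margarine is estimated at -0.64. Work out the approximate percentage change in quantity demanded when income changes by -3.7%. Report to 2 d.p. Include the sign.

%ΔQ ≈ η × %ΔI = -0.64 × (-3.7%) = 2.37%.

2.37%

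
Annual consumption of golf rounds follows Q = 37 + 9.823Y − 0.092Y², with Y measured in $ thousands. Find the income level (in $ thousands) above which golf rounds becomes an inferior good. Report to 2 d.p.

dQ/dY = 9.823 − 0.184Y.
The good is inferior where dQ/dY < 0. Setting dQ/dY = 0 gives Y = 9.823 / 0.184 = 53.39.

53.39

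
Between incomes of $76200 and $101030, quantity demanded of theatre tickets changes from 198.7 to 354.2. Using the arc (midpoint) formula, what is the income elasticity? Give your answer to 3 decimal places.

2.007

ΔQ = 354.2 − 198.7 = 155.5; midpoint Q̄ = (198.7 + 354.2)/2 = 276.45.
ΔI = 101030 − 76200 = 24830; midpoint Ī = (76200 + 101030)/2 = 88615.
η = (ΔQ/Q̄) ÷ (ΔI/Ī) = (155.5/276.45) ÷ (24830/88615) = 2.007.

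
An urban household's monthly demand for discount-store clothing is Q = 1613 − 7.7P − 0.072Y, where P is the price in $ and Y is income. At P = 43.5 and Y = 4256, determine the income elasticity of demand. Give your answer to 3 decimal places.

-0.315

At P = 43.5, Y = 4256: Q = 971.618.
Holding P constant, ∂Q/∂Y = −0.072.
η_Y = (∂Q/∂Y)·(Y/Q) = -0.072 × (4256/971.618) = -0.315.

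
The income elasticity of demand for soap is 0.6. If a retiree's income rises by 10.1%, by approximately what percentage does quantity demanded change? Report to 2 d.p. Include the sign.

%ΔQ ≈ η × %ΔI = 0.6 × 10.1% = 6.06%.

6.06%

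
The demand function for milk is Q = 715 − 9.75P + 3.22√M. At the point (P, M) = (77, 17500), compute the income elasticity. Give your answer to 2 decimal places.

At P = 77, M = 17500: Q = 390.216.
Holding P constant, ∂Q/∂M = 3.22/(2√M) = 0.0121705.
η_M = (∂Q/∂M)·(M/Q) = 0.0121705 × (17500/390.216) = 0.55.

0.55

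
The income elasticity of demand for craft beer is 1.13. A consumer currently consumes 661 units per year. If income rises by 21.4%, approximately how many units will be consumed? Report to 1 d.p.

%ΔQ ≈ η × %ΔI = 1.13 × 21.4% = 24.182%.
New Q ≈ 661 × (1 + 0.24182) = 820.8.

820.8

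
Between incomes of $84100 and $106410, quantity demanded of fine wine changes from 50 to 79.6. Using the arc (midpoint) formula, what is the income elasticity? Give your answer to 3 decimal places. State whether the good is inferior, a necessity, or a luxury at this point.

1.950 (luxury)

ΔQ = 79.6 − 50 = 29.6; midpoint Q̄ = (50 + 79.6)/2 = 64.8.
ΔI = 106410 − 84100 = 22310; midpoint Ī = (84100 + 106410)/2 = 95255.
η = (ΔQ/Q̄) ÷ (ΔI/Ī) = (29.6/64.8) ÷ (22310/95255) = 1.950.
η > 1 ⇒ luxury.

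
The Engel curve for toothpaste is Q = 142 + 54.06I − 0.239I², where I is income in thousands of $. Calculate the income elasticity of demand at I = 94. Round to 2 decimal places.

At I = 94: Q = 3111.8360.
dQ/dI = 54.06 − 0.478I = 9.12800.
η = (dQ/dI)·(I/Q) = 9.12800 × (94/3111.8360) = 0.28.

0.28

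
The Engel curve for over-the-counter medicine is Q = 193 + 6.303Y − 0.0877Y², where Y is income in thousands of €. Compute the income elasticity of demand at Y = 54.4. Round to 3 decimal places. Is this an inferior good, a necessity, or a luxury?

-0.638 (inferior good)

At Y = 54.4: Q = 276.3473.
dQ/dY = 6.303 − 0.1754Y = -3.23876.
η = (dQ/dY)·(Y/Q) = -3.23876 × (54.4/276.3473) = -0.638.
η < 0 ⇒ inferior good.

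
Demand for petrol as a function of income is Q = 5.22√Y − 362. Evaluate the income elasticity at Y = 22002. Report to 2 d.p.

At Y = 22002: Q = 412.286.
dQ/dY = 5.22/(2√Y) = 0.0175958 at this income.
η = (dQ/dY)·(Y/Q) = 0.0175958 × (22002/412.286) = 0.94.

0.94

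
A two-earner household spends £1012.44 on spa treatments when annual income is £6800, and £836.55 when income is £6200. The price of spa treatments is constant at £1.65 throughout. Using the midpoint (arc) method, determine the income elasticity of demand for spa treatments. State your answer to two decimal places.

With a constant price, Q₁ = 1012.44/1.65 = 613.600 and Q₂ = 836.55/1.65 = 507.000 (equivalently, work directly with expenditure since P cancels).
Midpoint %ΔQ = (836.55 − 1012.44)/924.50 = -0.19026; midpoint %ΔI = (6200 − 6800)/6500 = -0.09231.
η = -0.19026 / -0.09231 = 2.06.

2.06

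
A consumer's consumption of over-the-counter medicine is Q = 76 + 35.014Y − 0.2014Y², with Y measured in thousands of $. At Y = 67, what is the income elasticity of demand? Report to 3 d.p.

At Y = 67: Q = 1517.8534.
dQ/dY = 35.014 − 0.4028Y = 8.02640.
η = (dQ/dY)·(Y/Q) = 8.02640 × (67/1517.8534) = 0.354.

0.354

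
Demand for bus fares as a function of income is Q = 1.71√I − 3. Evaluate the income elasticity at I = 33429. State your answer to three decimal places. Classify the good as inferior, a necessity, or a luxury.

At I = 33429: Q = 309.650.
dQ/dI = 1.71/(2√I) = 0.00467632 at this income.
η = (dQ/dI)·(I/Q) = 0.00467632 × (33429/309.650) = 0.505.
Since 0 < η < 1, the good is a necessity.

0.505 (necessity)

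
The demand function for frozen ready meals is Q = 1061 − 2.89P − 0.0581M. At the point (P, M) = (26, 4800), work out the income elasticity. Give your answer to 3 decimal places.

At P = 26, M = 4800: Q = 706.980.
Holding P constant, ∂Q/∂M = −0.0581.
η_M = (∂Q/∂M)·(M/Q) = -0.0581 × (4800/706.980) = -0.394.

-0.394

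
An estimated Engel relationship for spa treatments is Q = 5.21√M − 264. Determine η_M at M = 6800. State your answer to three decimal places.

1.297

At M = 6800: Q = 165.628.
dQ/dM = 5.21/(2√M) = 0.0315903 at this income.
η = (dQ/dM)·(M/Q) = 0.0315903 × (6800/165.628) = 1.297.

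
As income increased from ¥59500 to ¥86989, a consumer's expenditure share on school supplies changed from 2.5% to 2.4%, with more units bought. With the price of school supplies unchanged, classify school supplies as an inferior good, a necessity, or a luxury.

necessity

Quantity rises but the budget share falls as income rises, so 0 < η < 1.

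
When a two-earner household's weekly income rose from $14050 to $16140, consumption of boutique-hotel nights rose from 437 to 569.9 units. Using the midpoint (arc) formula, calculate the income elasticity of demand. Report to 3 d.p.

ΔQ = 569.9 − 437 = 132.9; midpoint Q̄ = (437 + 569.9)/2 = 503.45.
ΔI = 16140 − 14050 = 2090; midpoint Ī = (14050 + 16140)/2 = 15095.
η = (ΔQ/Q̄) ÷ (ΔI/Ī) = (132.9/503.45) ÷ (2090/15095) = 1.907.

1.907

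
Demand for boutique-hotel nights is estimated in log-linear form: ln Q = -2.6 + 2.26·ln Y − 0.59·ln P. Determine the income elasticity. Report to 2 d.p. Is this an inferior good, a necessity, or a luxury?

2.26 (luxury)

In a log-linear demand, the coefficient on ln Y is the income elasticity.
So η = 2.26.
η > 1 ⇒ luxury.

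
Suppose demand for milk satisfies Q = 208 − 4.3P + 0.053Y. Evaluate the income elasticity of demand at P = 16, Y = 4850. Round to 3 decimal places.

At P = 16, Y = 4850: Q = 396.250.
Holding P constant, ∂Q/∂Y = 0.053.
η_Y = (∂Q/∂Y)·(Y/Q) = 0.053 × (4850/396.250) = 0.649.

0.649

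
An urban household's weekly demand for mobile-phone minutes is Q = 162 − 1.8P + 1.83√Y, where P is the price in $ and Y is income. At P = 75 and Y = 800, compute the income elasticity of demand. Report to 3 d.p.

At P = 75, Y = 800: Q = 78.760.
Holding P constant, ∂Q/∂Y = 1.83/(2√Y) = 0.0323501.
η_Y = (∂Q/∂Y)·(Y/Q) = 0.0323501 × (800/78.760) = 0.329.

0.329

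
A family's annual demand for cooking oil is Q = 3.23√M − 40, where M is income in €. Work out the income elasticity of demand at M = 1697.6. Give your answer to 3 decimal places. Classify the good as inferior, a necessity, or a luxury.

0.715 (necessity)

At M = 1697.6: Q = 93.082.
dQ/dM = 3.23/(2√M) = 0.0391972 at this income.
η = (dQ/dM)·(M/Q) = 0.0391972 × (1697.6/93.082) = 0.715.
Since 0 < η < 1, the good is a necessity.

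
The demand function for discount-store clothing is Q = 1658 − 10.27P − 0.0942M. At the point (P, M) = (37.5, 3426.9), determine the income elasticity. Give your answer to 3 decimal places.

-0.340

At P = 37.5, M = 3426.9: Q = 950.061.
Holding P constant, ∂Q/∂M = −0.0942.
η_M = (∂Q/∂M)·(M/Q) = -0.0942 × (3426.9/950.061) = -0.340.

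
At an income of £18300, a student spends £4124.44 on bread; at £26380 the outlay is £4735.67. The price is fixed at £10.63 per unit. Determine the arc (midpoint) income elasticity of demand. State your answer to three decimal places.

0.381

With a constant price, Q₁ = 4124.44/10.63 = 388.000 and Q₂ = 4735.67/10.63 = 445.500 (equivalently, work directly with expenditure since P cancels).
Midpoint %ΔQ = (4735.67 − 4124.44)/4430.06 = 0.13797; midpoint %ΔI = (26380 − 18300)/22340 = 0.36168.
η = 0.13797 / 0.36168 = 0.381.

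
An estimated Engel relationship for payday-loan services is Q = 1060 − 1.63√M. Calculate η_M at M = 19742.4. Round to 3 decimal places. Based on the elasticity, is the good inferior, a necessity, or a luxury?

At M = 19742.4: Q = 830.973.
dQ/dM = -1.63/(2√M) = -0.0058004 at this income.
η = (dQ/dM)·(M/Q) = -0.0058004 × (19742.4/830.973) = -0.138.
Since η < 0, the good is an inferior good.

-0.138 (inferior good)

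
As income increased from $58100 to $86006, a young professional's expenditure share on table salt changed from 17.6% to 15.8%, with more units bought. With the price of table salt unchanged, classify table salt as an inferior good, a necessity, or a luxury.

necessity

Quantity rises but the budget share falls as income rises, so 0 < η < 1.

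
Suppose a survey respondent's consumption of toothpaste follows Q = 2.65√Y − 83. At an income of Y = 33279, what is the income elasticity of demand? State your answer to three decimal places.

0.604

At Y = 33279: Q = 400.427.
dQ/dY = 2.65/(2√Y) = 0.00726325 at this income.
η = (dQ/dY)·(Y/Q) = 0.00726325 × (33279/400.427) = 0.604.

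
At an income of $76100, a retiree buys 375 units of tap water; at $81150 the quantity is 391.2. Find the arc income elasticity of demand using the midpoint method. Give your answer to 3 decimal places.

0.658

ΔQ = 391.2 − 375 = 16.2; midpoint Q̄ = (375 + 391.2)/2 = 383.1.
ΔI = 81150 − 76100 = 5050; midpoint Ī = (76100 + 81150)/2 = 78625.
η = (ΔQ/Q̄) ÷ (ΔI/Ī) = (16.2/383.1) ÷ (5050/78625) = 0.658.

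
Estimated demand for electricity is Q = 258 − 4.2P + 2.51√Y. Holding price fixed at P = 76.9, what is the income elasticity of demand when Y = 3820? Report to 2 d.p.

At P = 76.9, Y = 3820: Q = 90.153.
Holding P constant, ∂Q/∂Y = 2.51/(2√Y) = 0.0203054.
η_Y = (∂Q/∂Y)·(Y/Q) = 0.0203054 × (3820/90.153) = 0.86.

0.86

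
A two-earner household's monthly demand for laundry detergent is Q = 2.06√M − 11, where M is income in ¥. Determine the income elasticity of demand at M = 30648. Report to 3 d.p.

At M = 30648: Q = 349.635.
dQ/dM = 2.06/(2√M) = 0.00588351 at this income.
η = (dQ/dM)·(M/Q) = 0.00588351 × (30648/349.635) = 0.516.

0.516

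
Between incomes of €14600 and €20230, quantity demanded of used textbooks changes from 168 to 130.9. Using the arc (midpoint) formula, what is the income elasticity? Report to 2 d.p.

-0.77

ΔQ = 130.9 − 168 = -37.1; midpoint Q̄ = (168 + 130.9)/2 = 149.45.
ΔI = 20230 − 14600 = 5630; midpoint Ī = (14600 + 20230)/2 = 17415.
η = (ΔQ/Q̄) ÷ (ΔI/Ī) = (-37.1/149.45) ÷ (5630/17415) = -0.77.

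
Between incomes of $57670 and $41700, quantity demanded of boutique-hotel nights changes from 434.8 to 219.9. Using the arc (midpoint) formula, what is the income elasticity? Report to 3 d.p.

ΔQ = 219.9 − 434.8 = -214.9; midpoint Q̄ = (434.8 + 219.9)/2 = 327.35.
ΔI = 41700 − 57670 = -15970; midpoint Ī = (57670 + 41700)/2 = 49685.
η = (ΔQ/Q̄) ÷ (ΔI/Ī) = (-214.9/327.35) ÷ (-15970/49685) = 2.042.

2.042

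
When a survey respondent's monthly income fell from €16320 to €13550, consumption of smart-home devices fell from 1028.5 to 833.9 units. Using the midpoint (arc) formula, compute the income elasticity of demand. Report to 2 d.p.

1.13

ΔQ = 833.9 − 1028.5 = -194.6; midpoint Q̄ = (1028.5 + 833.9)/2 = 931.2.
ΔI = 13550 − 16320 = -2770; midpoint Ī = (16320 + 13550)/2 = 14935.
η = (ΔQ/Q̄) ÷ (ΔI/Ī) = (-194.6/931.2) ÷ (-2770/14935) = 1.13.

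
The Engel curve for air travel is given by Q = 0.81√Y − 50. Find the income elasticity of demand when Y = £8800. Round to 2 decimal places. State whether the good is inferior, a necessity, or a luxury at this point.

1.46 (luxury)

At Y = 8800: Q = 25.985.
dQ/dY = 0.81/(2√Y) = 0.00431731 at this income.
η = (dQ/dY)·(Y/Q) = 0.00431731 × (8800/25.985) = 1.46.
Since η > 1, the good is a luxury.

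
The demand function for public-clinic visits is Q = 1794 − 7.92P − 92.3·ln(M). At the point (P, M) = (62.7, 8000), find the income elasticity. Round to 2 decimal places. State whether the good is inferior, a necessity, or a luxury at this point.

At P = 62.7, M = 8000: Q = 467.898.
Holding P constant, ∂Q/∂M = -92.3/M = -0.0115375.
η_M = (∂Q/∂M)·(M/Q) = -0.0115375 × (8000/467.898) = -0.20.
Since η < 0, this is an inferior good.

-0.20 (inferior good)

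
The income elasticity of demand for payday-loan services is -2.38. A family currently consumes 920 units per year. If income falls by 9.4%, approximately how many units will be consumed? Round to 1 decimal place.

1125.8

%ΔQ ≈ η × %ΔI = -2.38 × (-9.4%) = 22.372%.
New Q ≈ 920 × (1 + 0.22372) = 1125.8.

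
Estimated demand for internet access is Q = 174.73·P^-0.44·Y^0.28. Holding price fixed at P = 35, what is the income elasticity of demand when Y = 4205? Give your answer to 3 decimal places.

For a multiplicative demand Q = A·P^α·Y^β, the income elasticity is β everywhere.
Here β = 0.28, so η = 0.280.

0.280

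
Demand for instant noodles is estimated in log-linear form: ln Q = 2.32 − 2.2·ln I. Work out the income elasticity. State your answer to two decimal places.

-2.20

In a log-linear demand, the coefficient on ln I is the income elasticity.
So η = -2.20.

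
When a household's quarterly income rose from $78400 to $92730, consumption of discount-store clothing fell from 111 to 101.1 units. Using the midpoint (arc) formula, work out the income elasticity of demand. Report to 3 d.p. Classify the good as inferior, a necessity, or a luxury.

-0.557 (inferior good)

ΔQ = 101.1 − 111 = -9.9; midpoint Q̄ = (111 + 101.1)/2 = 106.05.
ΔI = 92730 − 78400 = 14330; midpoint Ī = (78400 + 92730)/2 = 85565.
η = (ΔQ/Q̄) ÷ (ΔI/Ī) = (-9.9/106.05) ÷ (14330/85565) = -0.557.
η < 0 ⇒ inferior good.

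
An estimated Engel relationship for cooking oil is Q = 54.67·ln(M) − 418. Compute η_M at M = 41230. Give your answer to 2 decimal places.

At M = 41230: Q = 162.974.
dQ/dM = 54.67/M = 0.00132598 at this income.
η = (dQ/dM)·(M/Q) = 0.00132598 × (41230/162.974) = 0.34.

0.34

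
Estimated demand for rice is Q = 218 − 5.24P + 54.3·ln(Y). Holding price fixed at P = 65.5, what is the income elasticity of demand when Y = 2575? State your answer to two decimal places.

At P = 65.5, Y = 2575: Q = 301.231.
Holding P constant, ∂Q/∂Y = 54.3/Y = 0.0210874.
η_Y = (∂Q/∂Y)·(Y/Q) = 0.0210874 × (2575/301.231) = 0.18.

0.18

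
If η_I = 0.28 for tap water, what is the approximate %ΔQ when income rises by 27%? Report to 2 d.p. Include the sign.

%ΔQ ≈ η × %ΔI = 0.28 × 27% = 7.56%.

7.56%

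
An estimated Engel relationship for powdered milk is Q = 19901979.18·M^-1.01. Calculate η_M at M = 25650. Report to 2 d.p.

-1.01

For Q = A·M^β the income elasticity is constant and equal to β.
Here β = -1.01, so η = -1.01.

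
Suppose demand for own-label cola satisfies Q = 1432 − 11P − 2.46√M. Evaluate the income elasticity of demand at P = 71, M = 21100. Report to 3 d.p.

-0.608

At P = 71, M = 21100: Q = 293.664.
Holding P constant, ∂Q/∂M = -2.46/(2√M) = -0.00846767.
η_M = (∂Q/∂M)·(M/Q) = -0.00846767 × (21100/293.664) = -0.608.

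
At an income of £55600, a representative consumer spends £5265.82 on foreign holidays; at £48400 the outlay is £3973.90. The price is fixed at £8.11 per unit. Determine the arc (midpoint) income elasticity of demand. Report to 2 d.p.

With a constant price, Q₁ = 5265.82/8.11 = 649.300 and Q₂ = 3973.90/8.11 = 490.000 (equivalently, work directly with expenditure since P cancels).
Midpoint %ΔQ = (3973.90 − 5265.82)/4619.86 = -0.27964; midpoint %ΔI = (48400 − 55600)/52000 = -0.13846.
η = -0.27964 / -0.13846 = 2.02.

2.02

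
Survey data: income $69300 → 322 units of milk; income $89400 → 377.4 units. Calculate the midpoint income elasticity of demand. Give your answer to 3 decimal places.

ΔQ = 377.4 − 322 = 55.4; midpoint Q̄ = (322 + 377.4)/2 = 349.7.
ΔI = 89400 − 69300 = 20100; midpoint Ī = (69300 + 89400)/2 = 79350.
η = (ΔQ/Q̄) ÷ (ΔI/Ī) = (55.4/349.7) ÷ (20100/79350) = 0.625.

0.625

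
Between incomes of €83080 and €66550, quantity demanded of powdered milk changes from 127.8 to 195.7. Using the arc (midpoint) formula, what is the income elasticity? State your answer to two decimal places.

-1.90

ΔQ = 195.7 − 127.8 = 67.9; midpoint Q̄ = (127.8 + 195.7)/2 = 161.75.
ΔI = 66550 − 83080 = -16530; midpoint Ī = (83080 + 66550)/2 = 74815.
η = (ΔQ/Q̄) ÷ (ΔI/Ī) = (67.9/161.75) ÷ (-16530/74815) = -1.90.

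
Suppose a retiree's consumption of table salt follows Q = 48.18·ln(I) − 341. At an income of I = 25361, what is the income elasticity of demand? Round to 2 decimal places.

0.33

At I = 25361: Q = 147.592.
dQ/dI = 48.18/I = 0.00189977 at this income.
η = (dQ/dI)·(I/Q) = 0.00189977 × (25361/147.592) = 0.33.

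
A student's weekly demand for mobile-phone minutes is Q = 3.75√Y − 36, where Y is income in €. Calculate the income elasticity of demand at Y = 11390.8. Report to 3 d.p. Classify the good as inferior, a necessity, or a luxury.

0.549 (necessity)

At Y = 11390.8: Q = 364.229.
dQ/dY = 3.75/(2√Y) = 0.0175681 at this income.
η = (dQ/dY)·(Y/Q) = 0.0175681 × (11390.8/364.229) = 0.549.
Since 0 < η < 1, the good is a necessity.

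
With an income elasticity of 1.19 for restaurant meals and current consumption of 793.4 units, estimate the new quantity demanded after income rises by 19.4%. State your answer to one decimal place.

976.6

%ΔQ ≈ η × %ΔI = 1.19 × 19.4% = 23.086%.
New Q ≈ 793.4 × (1 + 0.23086) = 976.6.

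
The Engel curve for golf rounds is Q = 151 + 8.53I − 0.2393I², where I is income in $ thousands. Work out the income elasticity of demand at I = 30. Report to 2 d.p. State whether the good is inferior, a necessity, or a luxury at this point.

-0.91 (inferior good)

At I = 30: Q = 191.5300.
dQ/dI = 8.53 − 0.4786I = -5.82800.
η = (dQ/dI)·(I/Q) = -5.82800 × (30/191.5300) = -0.91.
η < 0 ⇒ inferior good.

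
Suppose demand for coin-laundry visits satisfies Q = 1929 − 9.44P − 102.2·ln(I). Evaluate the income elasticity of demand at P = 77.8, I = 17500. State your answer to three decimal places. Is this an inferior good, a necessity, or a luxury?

-0.521 (inferior good)

At P = 77.8, I = 17500: Q = 196.078.
Holding P constant, ∂Q/∂I = -102.2/I = -0.00584.
η_I = (∂Q/∂I)·(I/Q) = -0.00584 × (17500/196.078) = -0.521.
Since η < 0, this is an inferior good.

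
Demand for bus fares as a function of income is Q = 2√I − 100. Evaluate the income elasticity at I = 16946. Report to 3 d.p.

At I = 16946: Q = 160.354.
dQ/dI = 2/(2√I) = 0.00768186 at this income.
η = (dQ/dI)·(I/Q) = 0.00768186 × (16946/160.354) = 0.812.

0.812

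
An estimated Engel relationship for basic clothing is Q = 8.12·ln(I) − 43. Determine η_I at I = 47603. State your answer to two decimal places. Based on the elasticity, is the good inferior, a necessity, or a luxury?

At I = 47603: Q = 44.458.
dQ/dI = 8.12/I = 0.000170577 at this income.
η = (dQ/dI)·(I/Q) = 0.000170577 × (47603/44.458) = 0.18.
Since 0 < η < 1, the good is a necessity.

0.18 (necessity)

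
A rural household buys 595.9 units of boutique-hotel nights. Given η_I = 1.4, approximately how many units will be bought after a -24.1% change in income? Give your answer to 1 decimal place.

%ΔQ ≈ η × %ΔI = 1.4 × (-24.1%) = -33.74%.
New Q ≈ 595.9 × (1 − 0.3374) = 394.8.

394.8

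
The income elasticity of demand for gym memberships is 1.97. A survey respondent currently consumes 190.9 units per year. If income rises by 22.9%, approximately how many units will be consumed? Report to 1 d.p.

277.0

%ΔQ ≈ η × %ΔI = 1.97 × 22.9% = 45.113%.
New Q ≈ 190.9 × (1 + 0.45113) = 277.0.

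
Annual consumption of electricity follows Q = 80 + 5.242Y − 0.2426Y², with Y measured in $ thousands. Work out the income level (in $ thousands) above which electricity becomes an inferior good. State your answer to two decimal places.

10.80

dQ/dY = 5.242 − 0.4852Y.
The good is inferior where dQ/dY < 0. Setting dQ/dY = 0 gives Y = 5.242 / 0.4852 = 10.80.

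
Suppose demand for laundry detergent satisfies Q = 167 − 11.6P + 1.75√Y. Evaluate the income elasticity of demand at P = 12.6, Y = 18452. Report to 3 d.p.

0.460

At P = 12.6, Y = 18452: Q = 258.557.
Holding P constant, ∂Q/∂Y = 1.75/(2√Y) = 0.00644149.
η_Y = (∂Q/∂Y)·(Y/Q) = 0.00644149 × (18452/258.557) = 0.460.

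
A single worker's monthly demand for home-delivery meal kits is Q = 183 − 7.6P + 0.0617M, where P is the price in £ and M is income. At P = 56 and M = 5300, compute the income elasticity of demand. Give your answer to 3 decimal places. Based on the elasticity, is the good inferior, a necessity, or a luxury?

3.874 (luxury)

At P = 56, M = 5300: Q = 84.410.
Holding P constant, ∂Q/∂M = 0.0617.
η_M = (∂Q/∂M)·(M/Q) = 0.0617 × (5300/84.410) = 3.874.
Since η > 1, this is a luxury.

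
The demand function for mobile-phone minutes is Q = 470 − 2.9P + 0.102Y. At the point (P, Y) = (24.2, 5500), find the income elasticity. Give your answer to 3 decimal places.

At P = 24.2, Y = 5500: Q = 960.820.
Holding P constant, ∂Q/∂Y = 0.102.
η_Y = (∂Q/∂Y)·(Y/Q) = 0.102 × (5500/960.820) = 0.584.

0.584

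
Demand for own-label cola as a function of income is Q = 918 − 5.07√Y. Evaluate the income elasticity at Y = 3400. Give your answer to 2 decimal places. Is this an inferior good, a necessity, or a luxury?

-0.24 (inferior good)

At Y = 3400: Q = 622.371.
dQ/dY = -5.07/(2√Y) = -0.0434749 at this income.
η = (dQ/dY)·(Y/Q) = -0.0434749 × (3400/622.371) = -0.24.
Since η < 0, the good is an inferior good.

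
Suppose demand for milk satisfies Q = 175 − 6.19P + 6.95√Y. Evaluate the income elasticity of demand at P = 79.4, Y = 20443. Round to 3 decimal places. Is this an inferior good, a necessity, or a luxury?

0.734 (necessity)

At P = 79.4, Y = 20443: Q = 677.218.
Holding P constant, ∂Q/∂Y = 6.95/(2√Y) = 0.0243043.
η_Y = (∂Q/∂Y)·(Y/Q) = 0.0243043 × (20443/677.218) = 0.734.
Since 0 < η < 1, this is a necessity.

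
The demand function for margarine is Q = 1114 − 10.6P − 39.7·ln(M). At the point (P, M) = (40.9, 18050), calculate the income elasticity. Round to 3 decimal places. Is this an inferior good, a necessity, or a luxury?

-0.136 (inferior good)

At P = 40.9, M = 18050: Q = 291.364.
Holding P constant, ∂Q/∂M = -39.7/M = -0.00219945.
η_M = (∂Q/∂M)·(M/Q) = -0.00219945 × (18050/291.364) = -0.136.
Since η < 0, this is an inferior good.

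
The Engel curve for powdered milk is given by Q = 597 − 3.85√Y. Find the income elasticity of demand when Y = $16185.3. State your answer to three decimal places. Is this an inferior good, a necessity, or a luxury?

-2.285 (inferior good)

At Y = 16185.3: Q = 107.197.
dQ/dY = -3.85/(2√Y) = -0.0151311 at this income.
η = (dQ/dY)·(Y/Q) = -0.0151311 × (16185.3/107.197) = -2.285.
Since η < 0, the good is an inferior good.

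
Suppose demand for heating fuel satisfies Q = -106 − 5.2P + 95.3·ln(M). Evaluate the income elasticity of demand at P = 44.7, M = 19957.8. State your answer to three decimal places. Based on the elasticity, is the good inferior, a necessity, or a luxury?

At P = 44.7, M = 19957.8: Q = 605.161.
Holding P constant, ∂Q/∂M = 95.3/M = 0.00477508.
η_M = (∂Q/∂M)·(M/Q) = 0.00477508 × (19957.8/605.161) = 0.157.
Since 0 < η < 1, this is a necessity.

0.157 (necessity)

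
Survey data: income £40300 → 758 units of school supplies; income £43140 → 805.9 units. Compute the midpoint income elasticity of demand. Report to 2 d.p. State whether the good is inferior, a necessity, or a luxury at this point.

ΔQ = 805.9 − 758 = 47.9; midpoint Q̄ = (758 + 805.9)/2 = 781.95.
ΔI = 43140 − 40300 = 2840; midpoint Ī = (40300 + 43140)/2 = 41720.
η = (ΔQ/Q̄) ÷ (ΔI/Ī) = (47.9/781.95) ÷ (2840/41720) = 0.90.
0 < η < 1 ⇒ necessity.

0.90 (necessity)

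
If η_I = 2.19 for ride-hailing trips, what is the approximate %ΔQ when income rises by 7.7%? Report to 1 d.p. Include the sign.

16.9%

%ΔQ ≈ η × %ΔI = 2.19 × 7.7% = 16.9%.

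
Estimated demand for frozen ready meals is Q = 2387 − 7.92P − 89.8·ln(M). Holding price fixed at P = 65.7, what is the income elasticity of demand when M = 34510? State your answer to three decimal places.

-0.097

At P = 65.7, M = 34510: Q = 928.335.
Holding P constant, ∂Q/∂M = -89.8/M = -0.00260214.
η_M = (∂Q/∂M)·(M/Q) = -0.00260214 × (34510/928.335) = -0.097.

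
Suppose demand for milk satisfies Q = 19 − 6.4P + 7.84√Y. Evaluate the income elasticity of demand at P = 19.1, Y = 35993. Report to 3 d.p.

At P = 19.1, Y = 35993: Q = 1384.151.
Holding P constant, ∂Q/∂Y = 7.84/(2√Y) = 0.0206622.
η_Y = (∂Q/∂Y)·(Y/Q) = 0.0206622 × (35993/1384.151) = 0.537.

0.537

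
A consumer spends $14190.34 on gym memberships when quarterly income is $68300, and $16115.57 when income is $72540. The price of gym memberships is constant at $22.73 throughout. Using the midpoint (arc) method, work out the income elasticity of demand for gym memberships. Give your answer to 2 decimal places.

2.11

With a constant price, Q₁ = 14190.34/22.73 = 624.300 and Q₂ = 16115.57/22.73 = 709.000 (equivalently, work directly with expenditure since P cancels).
Midpoint %ΔQ = (16115.57 − 14190.34)/15152.96 = 0.12705; midpoint %ΔI = (72540 − 68300)/70420 = 0.06021.
η = 0.12705 / 0.06021 = 2.11.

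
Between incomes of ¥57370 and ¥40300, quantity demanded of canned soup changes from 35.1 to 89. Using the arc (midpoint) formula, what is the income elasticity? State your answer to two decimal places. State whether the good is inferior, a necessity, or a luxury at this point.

-2.49 (inferior good)

ΔQ = 89 − 35.1 = 53.9; midpoint Q̄ = (35.1 + 89)/2 = 62.05.
ΔI = 40300 − 57370 = -17070; midpoint Ī = (57370 + 40300)/2 = 48835.
η = (ΔQ/Q̄) ÷ (ΔI/Ī) = (53.9/62.05) ÷ (-17070/48835) = -2.49.
η < 0 ⇒ inferior good.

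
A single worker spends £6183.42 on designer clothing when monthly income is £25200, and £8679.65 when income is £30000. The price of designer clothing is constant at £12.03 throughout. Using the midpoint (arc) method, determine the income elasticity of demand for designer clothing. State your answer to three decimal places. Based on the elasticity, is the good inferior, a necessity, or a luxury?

With a constant price, Q₁ = 6183.42/12.03 = 514.000 and Q₂ = 8679.65/12.03 = 721.500 (equivalently, work directly with expenditure since P cancels).
Midpoint %ΔQ = (8679.65 − 6183.42)/7431.54 = 0.33590; midpoint %ΔI = (30000 − 25200)/27600 = 0.17391.
η = 0.33590 / 0.17391 = 1.931.
η > 1 ⇒ luxury.

1.931 (luxury)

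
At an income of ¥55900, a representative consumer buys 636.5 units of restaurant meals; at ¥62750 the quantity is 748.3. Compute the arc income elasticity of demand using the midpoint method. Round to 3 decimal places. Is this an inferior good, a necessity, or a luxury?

ΔQ = 748.3 − 636.5 = 111.8; midpoint Q̄ = (636.5 + 748.3)/2 = 692.4.
ΔI = 62750 − 55900 = 6850; midpoint Ī = (55900 + 62750)/2 = 59325.
η = (ΔQ/Q̄) ÷ (ΔI/Ī) = (111.8/692.4) ÷ (6850/59325) = 1.398.
η > 1 ⇒ luxury.

1.398 (luxury)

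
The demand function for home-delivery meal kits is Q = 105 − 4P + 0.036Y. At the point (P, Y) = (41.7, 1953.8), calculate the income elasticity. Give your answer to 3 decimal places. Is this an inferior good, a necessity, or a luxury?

At P = 41.7, Y = 1953.8: Q = 8.537.
Holding P constant, ∂Q/∂Y = 0.036.
η_Y = (∂Q/∂Y)·(Y/Q) = 0.036 × (1953.8/8.537) = 8.239.
Since η > 1, this is a luxury.

8.239 (luxury)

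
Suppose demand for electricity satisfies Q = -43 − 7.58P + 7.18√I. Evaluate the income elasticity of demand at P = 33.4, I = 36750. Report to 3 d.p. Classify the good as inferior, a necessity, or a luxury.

At P = 33.4, I = 36750: Q = 1080.255.
Holding P constant, ∂Q/∂I = 7.18/(2√I) = 0.0187269.
η_I = (∂Q/∂I)·(I/Q) = 0.0187269 × (36750/1080.255) = 0.637.
Since 0 < η < 1, this is a necessity.

0.637 (necessity)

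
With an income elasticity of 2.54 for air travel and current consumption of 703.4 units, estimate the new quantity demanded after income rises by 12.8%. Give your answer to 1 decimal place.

%ΔQ ≈ η × %ΔI = 2.54 × 12.8% = 32.512%.
New Q ≈ 703.4 × (1 + 0.32512) = 932.1.

932.1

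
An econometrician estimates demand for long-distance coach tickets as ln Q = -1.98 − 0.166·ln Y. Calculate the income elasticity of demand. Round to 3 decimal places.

In a log-linear demand, the coefficient on ln Y is the income elasticity.
So η = -0.166.

-0.166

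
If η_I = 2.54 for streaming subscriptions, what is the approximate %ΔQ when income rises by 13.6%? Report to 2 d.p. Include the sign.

34.54%

%ΔQ ≈ η × %ΔI = 2.54 × 13.6% = 34.54%.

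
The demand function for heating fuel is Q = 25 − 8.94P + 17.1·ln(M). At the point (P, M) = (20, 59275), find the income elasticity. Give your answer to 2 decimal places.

At P = 20, M = 59275: Q = 34.128.
Holding P constant, ∂Q/∂M = 17.1/M = 0.000288486.
η_M = (∂Q/∂M)·(M/Q) = 0.000288486 × (59275/34.128) = 0.50.

0.50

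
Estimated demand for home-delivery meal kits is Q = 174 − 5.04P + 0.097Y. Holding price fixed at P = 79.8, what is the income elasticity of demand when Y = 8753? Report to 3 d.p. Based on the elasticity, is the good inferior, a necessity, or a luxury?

At P = 79.8, Y = 8753: Q = 620.849.
Holding P constant, ∂Q/∂Y = 0.097.
η_Y = (∂Q/∂Y)·(Y/Q) = 0.097 × (8753/620.849) = 1.368.
Since η > 1, this is a luxury.

1.368 (luxury)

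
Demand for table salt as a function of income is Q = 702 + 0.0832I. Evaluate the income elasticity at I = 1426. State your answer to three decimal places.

At I = 1426: Q = 820.643.
dQ/dI = 0.0832.
η = (dQ/dI)·(I/Q) = 0.0832 × (1426/820.643) = 0.145.

0.145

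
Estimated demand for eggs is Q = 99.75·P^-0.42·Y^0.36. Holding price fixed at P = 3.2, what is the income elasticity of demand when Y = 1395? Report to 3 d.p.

For a multiplicative demand Q = A·P^α·Y^β, the income elasticity is β everywhere.
Here β = 0.36, so η = 0.360.

0.360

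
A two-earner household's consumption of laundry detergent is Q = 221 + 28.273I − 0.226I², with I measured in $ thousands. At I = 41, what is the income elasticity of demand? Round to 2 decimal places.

At I = 41: Q = 1000.2870.
dQ/dI = 28.273 − 0.452I = 9.74100.
η = (dQ/dI)·(I/Q) = 9.74100 × (41/1000.2870) = 0.40.

0.40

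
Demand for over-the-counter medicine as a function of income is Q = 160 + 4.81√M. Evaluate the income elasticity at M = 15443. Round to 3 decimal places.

At M = 15443: Q = 757.738.
dQ/dM = 4.81/(2√M) = 0.019353 at this income.
η = (dQ/dM)·(M/Q) = 0.019353 × (15443/757.738) = 0.394.

0.394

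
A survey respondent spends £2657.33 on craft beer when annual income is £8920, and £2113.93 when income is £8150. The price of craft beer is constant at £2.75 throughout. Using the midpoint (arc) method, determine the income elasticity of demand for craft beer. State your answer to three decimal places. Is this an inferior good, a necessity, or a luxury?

2.525 (luxury)

With a constant price, Q₁ = 2657.33/2.75 = 966.302 and Q₂ = 2113.93/2.75 = 768.702 (equivalently, work directly with expenditure since P cancels).
Midpoint %ΔQ = (2113.93 − 2657.33)/2385.63 = -0.22778; midpoint %ΔI = (8150 − 8920)/8535 = -0.09022.
η = -0.22778 / -0.09022 = 2.525.
η > 1 ⇒ luxury.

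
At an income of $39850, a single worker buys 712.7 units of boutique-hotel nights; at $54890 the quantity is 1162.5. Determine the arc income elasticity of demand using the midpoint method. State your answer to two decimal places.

1.51

ΔQ = 1162.5 − 712.7 = 449.8; midpoint Q̄ = (712.7 + 1162.5)/2 = 937.6.
ΔI = 54890 − 39850 = 15040; midpoint Ī = (39850 + 54890)/2 = 47370.
η = (ΔQ/Q̄) ÷ (ΔI/Ī) = (449.8/937.6) ÷ (15040/47370) = 1.51.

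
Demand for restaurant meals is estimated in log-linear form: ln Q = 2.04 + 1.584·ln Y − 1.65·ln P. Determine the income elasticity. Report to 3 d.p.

In a log-linear demand, the coefficient on ln Y is the income elasticity.
So η = 1.584.

1.584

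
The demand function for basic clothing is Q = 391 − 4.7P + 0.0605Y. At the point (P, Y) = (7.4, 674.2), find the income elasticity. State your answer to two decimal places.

0.10

At P = 7.4, Y = 674.2: Q = 397.009.
Holding P constant, ∂Q/∂Y = 0.0605.
η_Y = (∂Q/∂Y)·(Y/Q) = 0.0605 × (674.2/397.009) = 0.10.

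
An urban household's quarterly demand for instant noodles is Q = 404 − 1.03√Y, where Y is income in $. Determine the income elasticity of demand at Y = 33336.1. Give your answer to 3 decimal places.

-0.435

At Y = 33336.1: Q = 215.941.
dQ/dY = -1.03/(2√Y) = -0.00282065 at this income.
η = (dQ/dY)·(Y/Q) = -0.00282065 × (33336.1/215.941) = -0.435.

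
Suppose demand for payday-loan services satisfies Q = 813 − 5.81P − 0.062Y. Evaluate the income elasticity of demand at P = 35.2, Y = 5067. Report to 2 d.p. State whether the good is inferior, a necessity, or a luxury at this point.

At P = 35.2, Y = 5067: Q = 294.334.
Holding P constant, ∂Q/∂Y = −0.062.
η_Y = (∂Q/∂Y)·(Y/Q) = -0.062 × (5067/294.334) = -1.07.
Since η < 0, this is an inferior good.

-1.07 (inferior good)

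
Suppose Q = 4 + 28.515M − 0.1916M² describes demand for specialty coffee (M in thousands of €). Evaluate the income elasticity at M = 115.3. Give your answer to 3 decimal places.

At M = 115.3: Q = 744.6319.
dQ/dM = 28.515 − 0.3832M = -15.66796.
η = (dQ/dM)·(M/Q) = -15.66796 × (115.3/744.6319) = -2.426.

-2.426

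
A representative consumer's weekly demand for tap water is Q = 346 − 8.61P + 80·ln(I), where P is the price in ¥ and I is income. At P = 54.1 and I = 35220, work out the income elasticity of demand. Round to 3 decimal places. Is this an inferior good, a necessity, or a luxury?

At P = 54.1, I = 35220: Q = 717.749.
Holding P constant, ∂Q/∂I = 80/I = 0.00227144.
η_I = (∂Q/∂I)·(I/Q) = 0.00227144 × (35220/717.749) = 0.111.
Since 0 < η < 1, this is a necessity.

0.111 (necessity)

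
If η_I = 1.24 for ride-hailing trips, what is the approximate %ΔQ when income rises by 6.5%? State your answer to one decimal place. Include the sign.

8.1%

%ΔQ ≈ η × %ΔI = 1.24 × 6.5% = 8.1%.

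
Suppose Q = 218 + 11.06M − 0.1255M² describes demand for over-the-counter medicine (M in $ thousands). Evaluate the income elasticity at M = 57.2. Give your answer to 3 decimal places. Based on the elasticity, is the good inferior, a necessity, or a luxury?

At M = 57.2: Q = 440.0161.
dQ/dM = 11.06 − 0.251M = -3.29720.
η = (dQ/dM)·(M/Q) = -3.29720 × (57.2/440.0161) = -0.429.
η < 0 ⇒ inferior good.

-0.429 (inferior good)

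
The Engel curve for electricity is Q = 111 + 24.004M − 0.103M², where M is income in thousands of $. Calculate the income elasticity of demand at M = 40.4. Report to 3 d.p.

0.694

At M = 40.4: Q = 912.6491.
dQ/dM = 24.004 − 0.206M = 15.68160.
η = (dQ/dM)·(M/Q) = 15.68160 × (40.4/912.6491) = 0.694.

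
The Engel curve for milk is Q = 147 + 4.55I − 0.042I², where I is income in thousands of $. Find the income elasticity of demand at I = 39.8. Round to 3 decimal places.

At I = 39.8: Q = 261.5603.
dQ/dI = 4.55 − 0.084I = 1.20680.
η = (dQ/dI)·(I/Q) = 1.20680 × (39.8/261.5603) = 0.184.

0.184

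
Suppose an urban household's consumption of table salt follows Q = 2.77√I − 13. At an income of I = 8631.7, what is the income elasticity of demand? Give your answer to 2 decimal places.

0.53

At I = 8631.7: Q = 244.352.
dQ/dI = 2.77/(2√I) = 0.0149074 at this income.
η = (dQ/dI)·(I/Q) = 0.0149074 × (8631.7/244.352) = 0.53.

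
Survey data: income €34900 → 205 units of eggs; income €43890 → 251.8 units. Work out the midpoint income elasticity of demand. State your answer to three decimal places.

ΔQ = 251.8 − 205 = 46.8; midpoint Q̄ = (205 + 251.8)/2 = 228.4.
ΔI = 43890 − 34900 = 8990; midpoint Ī = (34900 + 43890)/2 = 39395.
η = (ΔQ/Q̄) ÷ (ΔI/Ī) = (46.8/228.4) ÷ (8990/39395) = 0.898.

0.898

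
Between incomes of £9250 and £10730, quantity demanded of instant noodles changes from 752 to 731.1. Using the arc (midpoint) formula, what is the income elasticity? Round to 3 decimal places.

ΔQ = 731.1 − 752 = -20.9; midpoint Q̄ = (752 + 731.1)/2 = 741.55.
ΔI = 10730 − 9250 = 1480; midpoint Ī = (9250 + 10730)/2 = 9990.
η = (ΔQ/Q̄) ÷ (ΔI/Ī) = (-20.9/741.55) ÷ (1480/9990) = -0.190.

-0.190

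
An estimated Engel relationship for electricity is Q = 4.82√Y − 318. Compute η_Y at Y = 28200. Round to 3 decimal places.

0.824

At Y = 28200: Q = 491.416.
dQ/dY = 4.82/(2√Y) = 0.0143513 at this income.
η = (dQ/dY)·(Y/Q) = 0.0143513 × (28200/491.416) = 0.824.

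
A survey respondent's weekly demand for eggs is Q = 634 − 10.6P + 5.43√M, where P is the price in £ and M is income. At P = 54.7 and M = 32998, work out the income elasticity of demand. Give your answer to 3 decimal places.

At P = 54.7, M = 32998: Q = 1040.559.
Holding P constant, ∂Q/∂M = 5.43/(2√M) = 0.014946.
η_M = (∂Q/∂M)·(M/Q) = 0.014946 × (32998/1040.559) = 0.474.

0.474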